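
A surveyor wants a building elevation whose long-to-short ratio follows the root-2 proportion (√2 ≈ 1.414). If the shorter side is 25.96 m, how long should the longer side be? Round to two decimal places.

root-2 ≈ 1.41421.
Longer side = 25.96 × 1.41421 ≈ 36.7129 → 36.71 m.

36.71 m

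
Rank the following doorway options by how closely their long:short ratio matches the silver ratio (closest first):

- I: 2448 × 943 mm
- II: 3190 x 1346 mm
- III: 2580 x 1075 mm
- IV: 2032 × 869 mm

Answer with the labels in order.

Ratios: I = 2448 / 943 ≈ 2.596; II = 3190 / 1346 ≈ 2.370; III = 2580 / 1075 ≈ 2.400; IV = 2032 / 869 ≈ 2.338.
|Δ from 2.414|: I 0.182; II 0.044; III 0.014; IV 0.076.

III, II, IV, I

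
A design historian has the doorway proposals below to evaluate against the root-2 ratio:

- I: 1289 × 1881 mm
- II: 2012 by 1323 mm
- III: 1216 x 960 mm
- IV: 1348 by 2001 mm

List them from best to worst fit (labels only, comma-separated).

Ratios: I = 1881 / 1289 ≈ 1.459; II = 2012 / 1323 ≈ 1.521; III = 1216 / 960 ≈ 1.267; IV = 2001 / 1348 ≈ 1.484.
|Δ from 1.414|: I 0.045; II 0.107; III 0.147; IV 0.070.

I, IV, II, III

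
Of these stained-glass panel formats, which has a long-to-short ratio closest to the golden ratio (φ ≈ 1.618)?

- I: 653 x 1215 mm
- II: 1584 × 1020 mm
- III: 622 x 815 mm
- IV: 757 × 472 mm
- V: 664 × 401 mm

Target golden ratio ≈ 1.618.
I: 1.861 (Δ0.243)  II: 1.553 (Δ0.065)  III: 1.310 (Δ0.308)  IV: 1.604 (Δ0.014)  V: 1.656 (Δ0.038)

IV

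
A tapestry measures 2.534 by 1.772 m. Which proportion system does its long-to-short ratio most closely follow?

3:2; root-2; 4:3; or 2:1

2.534/1.772 ≈ 1.430. Nearest candidates are root-2 (1.414, off by 0.016) and 3:2 (1.500, off by 0.070).

root-2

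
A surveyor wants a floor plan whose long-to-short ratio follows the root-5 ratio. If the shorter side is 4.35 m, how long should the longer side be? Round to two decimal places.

9.73 m

root-5 ≈ 2.23607.
Longer side = 4.35 × 2.23607 ≈ 9.7269 → 9.73 m.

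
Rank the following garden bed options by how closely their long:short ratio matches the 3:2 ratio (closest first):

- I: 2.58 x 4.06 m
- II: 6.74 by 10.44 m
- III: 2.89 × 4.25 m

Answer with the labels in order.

I: 4.06/2.58 ≈ 1.574 → |1.574 − 1.500| = 0.074
II: 10.44/6.74 ≈ 1.549 → |1.549 − 1.500| = 0.049
III: 4.25/2.89 ≈ 1.471 → |1.471 − 1.500| = 0.029

III, II, I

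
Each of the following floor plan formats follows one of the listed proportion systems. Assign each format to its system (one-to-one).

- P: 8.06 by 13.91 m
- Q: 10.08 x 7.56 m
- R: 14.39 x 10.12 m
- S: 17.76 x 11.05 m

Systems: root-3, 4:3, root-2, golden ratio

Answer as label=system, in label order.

P = 13.91/8.06 ≈ 1.726 → root-3 (1.732)
Q = 10.08/7.56 ≈ 1.333 → 4:3 (1.333)
R = 14.39/10.12 ≈ 1.422 → root-2 (1.414)
S = 17.76/11.05 ≈ 1.607 → golden ratio (1.618)

P=root-3, Q=4:3, R=root-2, S=golden ratio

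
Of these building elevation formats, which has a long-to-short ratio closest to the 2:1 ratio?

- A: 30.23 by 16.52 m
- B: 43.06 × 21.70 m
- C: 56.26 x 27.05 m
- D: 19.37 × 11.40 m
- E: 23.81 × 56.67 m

Ratios (long/short): A ≈ 1.830; B ≈ 1.984; C ≈ 2.080; D ≈ 1.699; E ≈ 2.380.
2:1 ≈ 2.000; option B is nearest (Δ 0.016).

B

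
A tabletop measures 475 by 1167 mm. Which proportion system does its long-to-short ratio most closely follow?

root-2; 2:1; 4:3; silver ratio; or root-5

Ratio = 1167 / 475 ≈ 2.457.
Distances: root-2 1.414 (Δ 1.043); 2:1 2.000 (Δ 0.457); 4:3 1.333 (Δ 1.124); silver ratio 2.414 (Δ 0.043); root-5 2.236 (Δ 0.221).

silver ratio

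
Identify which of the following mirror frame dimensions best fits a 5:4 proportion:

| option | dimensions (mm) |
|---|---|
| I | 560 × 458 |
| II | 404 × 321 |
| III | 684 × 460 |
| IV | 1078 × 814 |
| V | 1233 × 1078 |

II

Target 5:4 ≈ 1.250.
I: 1.223 (Δ0.027)  II: 1.259 (Δ0.009)  III: 1.487 (Δ0.237)  IV: 1.324 (Δ0.074)  V: 1.144 (Δ0.106)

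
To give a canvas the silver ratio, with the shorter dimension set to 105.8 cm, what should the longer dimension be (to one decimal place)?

silver ratio ≈ 2.41421.
Longer side = 105.8 × 2.41421 ≈ 255.423 → 255.4 cm.

255.4 cm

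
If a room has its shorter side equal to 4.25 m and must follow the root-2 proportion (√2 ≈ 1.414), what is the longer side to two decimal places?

root-2 ≈ 1.41421.
Longer side = 4.25 × 1.41421 ≈ 6.0104 → 6.01 m.

6.01 m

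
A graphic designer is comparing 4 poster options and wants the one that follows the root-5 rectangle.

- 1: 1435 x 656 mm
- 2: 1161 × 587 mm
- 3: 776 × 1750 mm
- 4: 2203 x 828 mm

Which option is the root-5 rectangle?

3

Ratios (long/short): 1 ≈ 2.188; 2 ≈ 1.978; 3 ≈ 2.255; 4 ≈ 2.661.
root-5 ≈ 2.236; option 3 is nearest (Δ 0.019).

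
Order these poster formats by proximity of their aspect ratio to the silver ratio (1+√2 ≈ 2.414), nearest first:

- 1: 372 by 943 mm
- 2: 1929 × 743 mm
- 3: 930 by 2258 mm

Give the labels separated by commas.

Ratios: 1 = 943 / 372 ≈ 2.535; 2 = 1929 / 743 ≈ 2.596; 3 = 2258 / 930 ≈ 2.428.
|Δ from 2.414|: 1 0.121; 2 0.182; 3 0.014.

3, 1, 2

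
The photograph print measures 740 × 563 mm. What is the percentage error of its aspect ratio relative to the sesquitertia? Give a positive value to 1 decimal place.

1.4%

Ratio = 740 / 563 ≈ 1.3144.
Ideal 4:3 ≈ 1.3333. |1.3144 − 1.3333| / 1.3333 ≈ 1.42% → 1.4%.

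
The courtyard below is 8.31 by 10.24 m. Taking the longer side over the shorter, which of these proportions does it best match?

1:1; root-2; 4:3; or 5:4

Ratio = 10.24 / 8.31 ≈ 1.232.
Distances: 1:1 1.000 (Δ 0.232); root-2 1.414 (Δ 0.182); 4:3 1.333 (Δ 0.101); 5:4 1.250 (Δ 0.018).

5:4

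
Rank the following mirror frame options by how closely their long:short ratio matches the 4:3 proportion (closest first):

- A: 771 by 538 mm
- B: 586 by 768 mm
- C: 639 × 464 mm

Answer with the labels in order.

Ratios: A = 771 / 538 ≈ 1.433; B = 768 / 586 ≈ 1.311; C = 639 / 464 ≈ 1.377.
|Δ from 1.333|: A 0.100; B 0.022; C 0.044.

B, C, A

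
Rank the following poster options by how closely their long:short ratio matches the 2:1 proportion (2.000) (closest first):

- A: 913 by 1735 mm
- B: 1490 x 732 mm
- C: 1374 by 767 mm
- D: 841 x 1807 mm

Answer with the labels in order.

Ratios: A = 1735 / 913 ≈ 1.900; B = 1490 / 732 ≈ 2.036; C = 1374 / 767 ≈ 1.791; D = 1807 / 841 ≈ 2.149.
|Δ from 2.000|: A 0.100; B 0.036; C 0.209; D 0.149.

B, A, D, C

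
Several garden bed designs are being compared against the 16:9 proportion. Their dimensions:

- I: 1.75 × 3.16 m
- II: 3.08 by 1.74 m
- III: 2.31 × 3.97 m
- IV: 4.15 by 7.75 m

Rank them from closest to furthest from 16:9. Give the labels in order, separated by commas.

II, I, III, IV

I: 3.16/1.75 ≈ 1.806 → |1.806 − 1.778| = 0.028
II: 3.08/1.74 ≈ 1.770 → |1.770 − 1.778| = 0.008
III: 3.97/2.31 ≈ 1.719 → |1.719 − 1.778| = 0.059
IV: 7.75/4.15 ≈ 1.867 → |1.867 − 1.778| = 0.089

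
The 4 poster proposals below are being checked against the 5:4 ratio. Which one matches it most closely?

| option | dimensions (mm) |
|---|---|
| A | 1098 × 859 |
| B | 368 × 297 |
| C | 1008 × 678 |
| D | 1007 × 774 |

Target 5:4 ≈ 1.250.
A: 1.278 (Δ0.028)  B: 1.239 (Δ0.011)  C: 1.487 (Δ0.237)  D: 1.301 (Δ0.051)

B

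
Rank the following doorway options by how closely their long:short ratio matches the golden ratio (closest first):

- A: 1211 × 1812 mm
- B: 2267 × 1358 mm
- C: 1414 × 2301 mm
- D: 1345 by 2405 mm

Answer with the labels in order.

C, B, A, D

A: 1812/1211 ≈ 1.496 → |1.496 − 1.618| = 0.122
B: 2267/1358 ≈ 1.669 → |1.669 − 1.618| = 0.051
C: 2301/1414 ≈ 1.627 → |1.627 − 1.618| = 0.009
D: 2405/1345 ≈ 1.788 → |1.788 − 1.618| = 0.170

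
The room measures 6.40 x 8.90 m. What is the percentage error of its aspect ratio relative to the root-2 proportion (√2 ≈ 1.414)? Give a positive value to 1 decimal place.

1.7%

Ratio = 8.90 / 6.40 ≈ 1.3906.
Ideal root-2 ≈ 1.4142. |1.3906 − 1.4142| / 1.4142 ≈ 1.67% → 1.7%.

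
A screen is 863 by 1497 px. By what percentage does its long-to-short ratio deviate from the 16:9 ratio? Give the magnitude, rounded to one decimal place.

2.4%

Ratio = 1497 / 863 ≈ 1.7346.
Ideal 16:9 ≈ 1.7778. |1.7346 − 1.7778| / 1.7778 ≈ 2.43% → 2.4%.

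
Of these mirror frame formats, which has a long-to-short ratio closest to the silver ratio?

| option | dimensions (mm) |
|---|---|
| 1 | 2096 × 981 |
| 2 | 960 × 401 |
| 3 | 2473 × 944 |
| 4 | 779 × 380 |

2

Ratios (long/short): 1 ≈ 2.137; 2 ≈ 2.394; 3 ≈ 2.620; 4 ≈ 2.050.
silver ratio ≈ 2.414; option 2 is nearest (Δ 0.020).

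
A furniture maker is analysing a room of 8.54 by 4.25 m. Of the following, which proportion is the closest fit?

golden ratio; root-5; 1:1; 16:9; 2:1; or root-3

Ratio = 8.54 / 4.25 ≈ 2.009.
Distances: golden ratio 1.618 (Δ 0.391); root-5 2.236 (Δ 0.227); 1:1 1.000 (Δ 1.009); 16:9 1.778 (Δ 0.231); 2:1 2.000 (Δ 0.009); root-3 1.732 (Δ 0.277).

2:1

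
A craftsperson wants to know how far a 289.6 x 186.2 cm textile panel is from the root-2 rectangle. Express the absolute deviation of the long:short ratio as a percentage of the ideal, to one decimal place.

Ratio = 289.6 / 186.2 ≈ 1.5553.
Ideal root-2 ≈ 1.4142. |1.5553 − 1.4142| / 1.4142 ≈ 9.98% → 10.0%.

10.0%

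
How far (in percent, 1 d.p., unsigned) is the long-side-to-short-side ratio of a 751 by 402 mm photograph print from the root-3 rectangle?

7.9%

Ratio = 751 / 402 ≈ 1.8682.
Ideal root-3 ≈ 1.7321. |1.8682 − 1.7321| / 1.7321 ≈ 7.86% → 7.9%.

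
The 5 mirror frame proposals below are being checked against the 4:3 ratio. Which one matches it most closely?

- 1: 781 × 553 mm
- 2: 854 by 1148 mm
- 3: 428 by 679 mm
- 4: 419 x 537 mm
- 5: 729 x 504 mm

2

Ratios (long/short): 1 ≈ 1.412; 2 ≈ 1.344; 3 ≈ 1.586; 4 ≈ 1.282; 5 ≈ 1.446.
4:3 ≈ 1.333; option 2 is nearest (Δ 0.011).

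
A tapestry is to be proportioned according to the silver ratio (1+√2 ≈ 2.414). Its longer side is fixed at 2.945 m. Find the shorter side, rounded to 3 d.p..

silver ratio ≈ 2.41421.
Shorter side = 2.945 ÷ 2.41421 ≈ 1.21986 → 1.220 m.

1.220 m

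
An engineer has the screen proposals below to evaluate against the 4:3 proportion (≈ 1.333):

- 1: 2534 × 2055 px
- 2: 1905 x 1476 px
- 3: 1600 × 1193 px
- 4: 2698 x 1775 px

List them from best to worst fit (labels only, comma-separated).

Ratios: 1 = 2534 / 2055 ≈ 1.233; 2 = 1905 / 1476 ≈ 1.291; 3 = 1600 / 1193 ≈ 1.341; 4 = 2698 / 1775 ≈ 1.520.
|Δ from 1.333|: 1 0.100; 2 0.042; 3 0.008; 4 0.187.

3, 2, 1, 4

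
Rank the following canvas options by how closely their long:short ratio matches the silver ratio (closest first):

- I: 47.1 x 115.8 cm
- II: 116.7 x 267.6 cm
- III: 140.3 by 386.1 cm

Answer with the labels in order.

I: 115.8/47.1 ≈ 2.459 → |2.459 − 2.414| = 0.045
II: 267.6/116.7 ≈ 2.293 → |2.293 − 2.414| = 0.121
III: 386.1/140.3 ≈ 2.752 → |2.752 − 2.414| = 0.338

I, II, III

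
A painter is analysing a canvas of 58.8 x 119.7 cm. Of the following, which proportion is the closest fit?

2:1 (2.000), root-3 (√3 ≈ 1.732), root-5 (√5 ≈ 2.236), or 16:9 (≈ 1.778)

2:1

119.7/58.8 ≈ 2.036. Nearest candidates are 2:1 (2.000, off by 0.036) and root-5 (2.236, off by 0.200).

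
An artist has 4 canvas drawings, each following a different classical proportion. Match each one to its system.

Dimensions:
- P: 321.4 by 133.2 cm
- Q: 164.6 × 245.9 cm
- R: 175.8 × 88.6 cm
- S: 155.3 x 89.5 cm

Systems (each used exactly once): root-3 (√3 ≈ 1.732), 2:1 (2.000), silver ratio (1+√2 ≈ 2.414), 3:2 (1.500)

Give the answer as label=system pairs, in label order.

P=silver ratio, Q=3:2, R=2:1, S=root-3

P = 321.4/133.2 ≈ 2.413 → silver ratio (2.414)
Q = 245.9/164.6 ≈ 1.494 → 3:2 (1.500)
R = 175.8/88.6 ≈ 1.984 → 2:1 (2.000)
S = 155.3/89.5 ≈ 1.735 → root-3 (1.732)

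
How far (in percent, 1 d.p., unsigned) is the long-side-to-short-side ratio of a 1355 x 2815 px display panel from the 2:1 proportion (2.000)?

Ratio = 2815 / 1355 ≈ 2.0775.
Ideal 2:1 = 2.0000. |2.0775 − 2.0000| / 2.0000 ≈ 3.88% → 3.9%.

3.9%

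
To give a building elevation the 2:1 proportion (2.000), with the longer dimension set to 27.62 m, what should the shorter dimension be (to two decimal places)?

2:1 = 2.00000.
Shorter side = 27.62 ÷ 2.00000 ≈ 13.8100 → 13.81 m.

13.81 m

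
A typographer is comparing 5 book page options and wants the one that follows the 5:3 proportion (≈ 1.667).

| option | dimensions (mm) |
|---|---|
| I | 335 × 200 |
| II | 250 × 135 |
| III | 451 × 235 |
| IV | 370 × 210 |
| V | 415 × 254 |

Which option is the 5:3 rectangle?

I

Target 5:3 ≈ 1.667.
I: 1.675 (Δ0.008)  II: 1.852 (Δ0.185)  III: 1.919 (Δ0.252)  IV: 1.762 (Δ0.095)  V: 1.634 (Δ0.033)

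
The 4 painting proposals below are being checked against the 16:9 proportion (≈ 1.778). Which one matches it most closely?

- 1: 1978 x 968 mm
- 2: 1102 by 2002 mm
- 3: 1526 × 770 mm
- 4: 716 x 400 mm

4

Ratios (long/short): 1 ≈ 2.043; 2 ≈ 1.817; 3 ≈ 1.982; 4 ≈ 1.790.
16:9 ≈ 1.778; option 4 is nearest (Δ 0.012).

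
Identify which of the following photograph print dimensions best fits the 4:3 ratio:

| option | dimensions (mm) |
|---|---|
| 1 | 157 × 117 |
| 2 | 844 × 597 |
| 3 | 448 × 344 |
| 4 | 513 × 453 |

Target 4:3 ≈ 1.333.
1: 1.342 (Δ0.009)  2: 1.414 (Δ0.081)  3: 1.302 (Δ0.031)  4: 1.132 (Δ0.201)

1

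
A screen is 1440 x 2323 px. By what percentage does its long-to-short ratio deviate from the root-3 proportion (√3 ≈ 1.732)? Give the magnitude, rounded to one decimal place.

Ratio = 2323 / 1440 ≈ 1.6132.
Ideal root-3 ≈ 1.7321. |1.6132 − 1.7321| / 1.7321 ≈ 6.86% → 6.9%.

6.9%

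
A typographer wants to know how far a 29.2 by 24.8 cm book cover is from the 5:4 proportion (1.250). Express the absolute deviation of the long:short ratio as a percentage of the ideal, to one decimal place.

Ratio = 29.2 / 24.8 ≈ 1.1774.
Ideal 5:4 = 1.2500. |1.1774 − 1.2500| / 1.2500 ≈ 5.81% → 5.8%.

5.8%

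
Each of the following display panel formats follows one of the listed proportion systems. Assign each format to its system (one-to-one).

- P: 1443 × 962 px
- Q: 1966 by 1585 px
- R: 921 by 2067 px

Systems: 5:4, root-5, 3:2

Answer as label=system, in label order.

Ratios: P ≈ 1.500; Q ≈ 1.240; R ≈ 2.244.
Targets: 5:4 ≈ 1.250; root-5 ≈ 2.236; 3:2 ≈ 1.500.

P=3:2, Q=5:4, R=root-5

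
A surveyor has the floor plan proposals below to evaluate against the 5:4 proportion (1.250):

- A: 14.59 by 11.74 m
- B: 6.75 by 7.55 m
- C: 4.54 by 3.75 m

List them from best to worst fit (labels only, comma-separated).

A: 14.59/11.74 ≈ 1.243 → |1.243 − 1.250| = 0.007
B: 7.55/6.75 ≈ 1.119 → |1.119 − 1.250| = 0.131
C: 4.54/3.75 ≈ 1.211 → |1.211 − 1.250| = 0.039

A, C, B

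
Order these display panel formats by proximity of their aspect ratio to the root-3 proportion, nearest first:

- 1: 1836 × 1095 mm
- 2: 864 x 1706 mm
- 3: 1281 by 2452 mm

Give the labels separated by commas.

Ratios: 1 = 1836 / 1095 ≈ 1.677; 2 = 1706 / 864 ≈ 1.975; 3 = 2452 / 1281 ≈ 1.914.
|Δ from 1.732|: 1 0.055; 2 0.243; 3 0.182.

1, 3, 2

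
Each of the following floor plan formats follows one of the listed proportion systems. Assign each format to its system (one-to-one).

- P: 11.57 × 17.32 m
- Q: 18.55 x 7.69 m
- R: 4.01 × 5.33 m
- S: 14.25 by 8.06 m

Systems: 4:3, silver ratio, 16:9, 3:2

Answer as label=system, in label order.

Ratios: P ≈ 1.497; Q ≈ 2.412; R ≈ 1.329; S ≈ 1.768.
Targets: 4:3 ≈ 1.333; silver ratio ≈ 2.414; 16:9 ≈ 1.778; 3:2 ≈ 1.500.

P=3:2, Q=silver ratio, R=4:3, S=16:9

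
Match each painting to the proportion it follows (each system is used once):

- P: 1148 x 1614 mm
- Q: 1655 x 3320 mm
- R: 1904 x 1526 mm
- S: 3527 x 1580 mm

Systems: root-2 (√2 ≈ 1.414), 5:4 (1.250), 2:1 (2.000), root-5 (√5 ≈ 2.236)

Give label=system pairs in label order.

P=root-2, Q=2:1, R=5:4, S=root-5

P = 1614/1148 ≈ 1.406 → root-2 (1.414)
Q = 3320/1655 ≈ 2.006 → 2:1 (2.000)
R = 1904/1526 ≈ 1.248 → 5:4 (1.250)
S = 3527/1580 ≈ 2.232 → root-5 (2.236)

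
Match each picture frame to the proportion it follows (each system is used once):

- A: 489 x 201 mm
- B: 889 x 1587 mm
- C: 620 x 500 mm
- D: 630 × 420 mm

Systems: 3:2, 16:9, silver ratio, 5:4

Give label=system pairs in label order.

A = 489/201 ≈ 2.433 → silver ratio (2.414)
B = 1587/889 ≈ 1.785 → 16:9 (1.778)
C = 620/500 ≈ 1.240 → 5:4 (1.250)
D = 630/420 ≈ 1.500 → 3:2 (1.500)

A=silver ratio, B=16:9, C=5:4, D=3:2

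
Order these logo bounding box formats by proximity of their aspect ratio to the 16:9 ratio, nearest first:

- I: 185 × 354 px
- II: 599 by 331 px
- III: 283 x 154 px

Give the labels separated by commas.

Ratios: I = 354 / 185 ≈ 1.914; II = 599 / 331 ≈ 1.810; III = 283 / 154 ≈ 1.838.
|Δ from 1.778|: I 0.136; II 0.032; III 0.060.

II, III, I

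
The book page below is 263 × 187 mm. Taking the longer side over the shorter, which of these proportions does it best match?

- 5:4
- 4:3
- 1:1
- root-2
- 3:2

Ratio = 263 / 187 ≈ 1.406.
Distances: 5:4 1.250 (Δ 0.156); 4:3 1.333 (Δ 0.073); 1:1 1.000 (Δ 0.406); root-2 1.414 (Δ 0.008); 3:2 1.500 (Δ 0.094).

root-2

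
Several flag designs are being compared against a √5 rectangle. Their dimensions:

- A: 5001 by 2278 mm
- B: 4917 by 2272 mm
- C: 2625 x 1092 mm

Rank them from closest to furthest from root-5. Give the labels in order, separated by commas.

A, B, C

Ratios: A = 5001 / 2278 ≈ 2.195; B = 4917 / 2272 ≈ 2.164; C = 2625 / 1092 ≈ 2.404.
|Δ from 2.236|: A 0.041; B 0.072; C 0.168.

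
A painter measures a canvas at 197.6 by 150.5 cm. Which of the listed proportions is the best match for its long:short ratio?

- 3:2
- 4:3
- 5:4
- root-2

4:3

197.6/150.5 ≈ 1.313. Nearest candidates are 4:3 (1.333, off by 0.020) and 5:4 (1.250, off by 0.063).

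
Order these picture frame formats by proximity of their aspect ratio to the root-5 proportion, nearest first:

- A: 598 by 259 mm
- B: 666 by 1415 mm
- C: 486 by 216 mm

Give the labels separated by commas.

Ratios: A = 598 / 259 ≈ 2.309; B = 1415 / 666 ≈ 2.125; C = 486 / 216 ≈ 2.250.
|Δ from 2.236|: A 0.073; B 0.111; C 0.014.

C, A, B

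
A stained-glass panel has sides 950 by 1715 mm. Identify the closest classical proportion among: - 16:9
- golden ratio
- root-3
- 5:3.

1715/950 ≈ 1.805. Nearest candidates are 16:9 (1.778, off by 0.027) and root-3 (1.732, off by 0.073).

16:9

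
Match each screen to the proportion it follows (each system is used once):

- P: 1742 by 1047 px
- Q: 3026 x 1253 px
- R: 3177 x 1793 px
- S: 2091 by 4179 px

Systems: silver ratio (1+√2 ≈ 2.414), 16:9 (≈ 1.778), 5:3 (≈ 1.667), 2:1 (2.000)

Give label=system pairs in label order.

P=5:3, Q=silver ratio, R=16:9, S=2:1

P = 1742/1047 ≈ 1.664 → 5:3 (1.667)
Q = 3026/1253 ≈ 2.415 → silver ratio (2.414)
R = 3177/1793 ≈ 1.772 → 16:9 (1.778)
S = 4179/2091 ≈ 1.999 → 2:1 (2.000)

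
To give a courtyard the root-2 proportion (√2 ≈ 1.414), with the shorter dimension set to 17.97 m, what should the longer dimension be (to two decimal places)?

25.41 m

root-2 ≈ 1.41421.
Longer side = 17.97 × 1.41421 ≈ 25.4134 → 25.41 m.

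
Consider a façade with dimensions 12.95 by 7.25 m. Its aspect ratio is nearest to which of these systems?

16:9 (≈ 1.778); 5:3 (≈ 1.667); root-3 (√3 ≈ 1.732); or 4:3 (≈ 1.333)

16:9

Ratio = 12.95 / 7.25 ≈ 1.786.
Distances: 16:9 1.778 (Δ 0.008); 5:3 1.667 (Δ 0.119); root-3 1.732 (Δ 0.054); 4:3 1.333 (Δ 0.453).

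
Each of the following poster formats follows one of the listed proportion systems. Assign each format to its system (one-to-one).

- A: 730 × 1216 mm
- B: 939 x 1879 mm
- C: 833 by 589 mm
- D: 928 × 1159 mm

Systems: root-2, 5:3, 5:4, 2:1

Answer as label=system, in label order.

A = 1216/730 ≈ 1.666 → 5:3 (1.667)
B = 1879/939 ≈ 2.001 → 2:1 (2.000)
C = 833/589 ≈ 1.414 → root-2 (1.414)
D = 1159/928 ≈ 1.249 → 5:4 (1.250)

A=5:3, B=2:1, C=root-2, D=5:4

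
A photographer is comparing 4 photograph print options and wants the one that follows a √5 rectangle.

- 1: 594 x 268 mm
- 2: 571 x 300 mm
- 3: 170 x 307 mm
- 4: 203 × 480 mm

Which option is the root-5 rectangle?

Target root-5 ≈ 2.236.
1: 2.216 (Δ0.020)  2: 1.903 (Δ0.333)  3: 1.806 (Δ0.430)  4: 2.365 (Δ0.129)

1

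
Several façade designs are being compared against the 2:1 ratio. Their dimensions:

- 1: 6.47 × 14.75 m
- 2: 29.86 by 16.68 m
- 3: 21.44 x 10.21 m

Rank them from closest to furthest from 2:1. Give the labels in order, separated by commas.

Ratios: 1 = 14.75 / 6.47 ≈ 2.280; 2 = 29.86 / 16.68 ≈ 1.790; 3 = 21.44 / 10.21 ≈ 2.100.
|Δ from 2.000|: 1 0.280; 2 0.210; 3 0.100.

3, 2, 1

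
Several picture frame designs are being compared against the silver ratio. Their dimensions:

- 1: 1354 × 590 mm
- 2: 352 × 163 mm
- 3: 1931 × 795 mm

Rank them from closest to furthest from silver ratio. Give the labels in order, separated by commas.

1: 1354/590 ≈ 2.295 → |2.295 − 2.414| = 0.119
2: 352/163 ≈ 2.160 → |2.160 − 2.414| = 0.254
3: 1931/795 ≈ 2.429 → |2.429 − 2.414| = 0.015

3, 1, 2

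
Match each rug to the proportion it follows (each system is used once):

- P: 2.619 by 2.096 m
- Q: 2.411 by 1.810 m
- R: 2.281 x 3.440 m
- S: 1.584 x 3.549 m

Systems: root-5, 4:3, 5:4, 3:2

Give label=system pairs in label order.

Ratios: P ≈ 1.250; Q ≈ 1.332; R ≈ 1.508; S ≈ 2.241.
Targets: root-5 ≈ 2.236; 4:3 ≈ 1.333; 5:4 ≈ 1.250; 3:2 ≈ 1.500.

P=5:4, Q=4:3, R=3:2, S=root-5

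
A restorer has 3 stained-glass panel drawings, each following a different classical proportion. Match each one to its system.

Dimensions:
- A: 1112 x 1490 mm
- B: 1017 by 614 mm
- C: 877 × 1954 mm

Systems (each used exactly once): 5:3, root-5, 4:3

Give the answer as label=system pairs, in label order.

A=4:3, B=5:3, C=root-5

Ratios: A ≈ 1.340; B ≈ 1.656; C ≈ 2.228.
Targets: 5:3 ≈ 1.667; root-5 ≈ 2.236; 4:3 ≈ 1.333.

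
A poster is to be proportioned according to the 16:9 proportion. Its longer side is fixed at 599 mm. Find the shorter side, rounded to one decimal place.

336.9 mm

16:9 ≈ 1.77778.
Shorter side = 599 ÷ 1.77778 ≈ 336.937 → 336.9 mm.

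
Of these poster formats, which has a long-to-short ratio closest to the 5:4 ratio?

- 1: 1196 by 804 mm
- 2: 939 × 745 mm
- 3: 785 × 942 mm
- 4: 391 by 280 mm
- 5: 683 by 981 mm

2

Ratios (long/short): 1 ≈ 1.488; 2 ≈ 1.260; 3 ≈ 1.200; 4 ≈ 1.396; 5 ≈ 1.436.
5:4 ≈ 1.250; option 2 is nearest (Δ 0.010).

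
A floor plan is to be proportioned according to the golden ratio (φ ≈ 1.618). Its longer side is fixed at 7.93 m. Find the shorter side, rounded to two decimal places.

4.90 m

golden ratio ≈ 1.61803.
Shorter side = 7.93 ÷ 1.61803 ≈ 4.9010 → 4.90 m.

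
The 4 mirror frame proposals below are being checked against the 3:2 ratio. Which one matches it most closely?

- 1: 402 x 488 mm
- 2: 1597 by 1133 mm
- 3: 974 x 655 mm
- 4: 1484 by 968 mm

Target 3:2 ≈ 1.500.
1: 1.214 (Δ0.286)  2: 1.410 (Δ0.090)  3: 1.487 (Δ0.013)  4: 1.533 (Δ0.033)

3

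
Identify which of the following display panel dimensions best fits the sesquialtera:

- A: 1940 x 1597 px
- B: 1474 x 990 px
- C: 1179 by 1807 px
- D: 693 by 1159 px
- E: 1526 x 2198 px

Target 3:2 ≈ 1.500.
A: 1.215 (Δ0.285)  B: 1.489 (Δ0.011)  C: 1.533 (Δ0.033)  D: 1.672 (Δ0.172)  E: 1.440 (Δ0.060)

B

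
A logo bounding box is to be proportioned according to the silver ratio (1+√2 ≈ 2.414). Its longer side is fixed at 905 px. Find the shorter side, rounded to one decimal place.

silver ratio ≈ 2.41421.
Shorter side = 905 ÷ 2.41421 ≈ 374.864 → 374.9 px.

374.9 px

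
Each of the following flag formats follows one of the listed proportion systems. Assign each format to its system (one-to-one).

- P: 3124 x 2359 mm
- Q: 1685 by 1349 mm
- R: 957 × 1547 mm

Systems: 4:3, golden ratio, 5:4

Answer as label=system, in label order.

P = 3124/2359 ≈ 1.324 → 4:3 (1.333)
Q = 1685/1349 ≈ 1.249 → 5:4 (1.250)
R = 1547/957 ≈ 1.617 → golden ratio (1.618)

P=4:3, Q=5:4, R=golden ratio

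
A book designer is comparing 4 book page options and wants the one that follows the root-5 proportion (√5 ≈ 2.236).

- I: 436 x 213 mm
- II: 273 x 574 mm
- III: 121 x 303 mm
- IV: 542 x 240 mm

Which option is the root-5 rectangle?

Target root-5 ≈ 2.236.
I: 2.047 (Δ0.189)  II: 2.103 (Δ0.133)  III: 2.504 (Δ0.268)  IV: 2.258 (Δ0.022)

IV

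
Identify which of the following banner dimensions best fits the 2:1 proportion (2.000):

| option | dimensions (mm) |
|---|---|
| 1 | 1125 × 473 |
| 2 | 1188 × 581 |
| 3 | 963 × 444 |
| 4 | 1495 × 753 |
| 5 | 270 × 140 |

Target 2:1 ≈ 2.000.
1: 2.378 (Δ0.378)  2: 2.045 (Δ0.045)  3: 2.169 (Δ0.169)  4: 1.985 (Δ0.015)  5: 1.929 (Δ0.071)

4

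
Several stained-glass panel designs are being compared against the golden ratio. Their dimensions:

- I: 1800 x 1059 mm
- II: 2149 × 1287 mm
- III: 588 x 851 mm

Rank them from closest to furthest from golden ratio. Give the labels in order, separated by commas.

I: 1800/1059 ≈ 1.700 → |1.700 − 1.618| = 0.082
II: 2149/1287 ≈ 1.670 → |1.670 − 1.618| = 0.052
III: 851/588 ≈ 1.447 → |1.447 − 1.618| = 0.171

II, I, III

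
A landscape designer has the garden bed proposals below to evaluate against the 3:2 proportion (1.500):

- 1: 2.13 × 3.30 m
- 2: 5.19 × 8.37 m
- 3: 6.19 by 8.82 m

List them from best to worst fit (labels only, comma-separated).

1, 3, 2

Ratios: 1 = 3.30 / 2.13 ≈ 1.549; 2 = 8.37 / 5.19 ≈ 1.613; 3 = 8.82 / 6.19 ≈ 1.425.
|Δ from 1.500|: 1 0.049; 2 0.113; 3 0.075.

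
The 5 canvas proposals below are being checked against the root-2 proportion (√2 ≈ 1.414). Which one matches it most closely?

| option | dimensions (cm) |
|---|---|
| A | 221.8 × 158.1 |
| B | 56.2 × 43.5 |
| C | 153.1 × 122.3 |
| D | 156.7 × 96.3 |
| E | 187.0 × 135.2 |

A

Ratios (long/short): A ≈ 1.403; B ≈ 1.292; C ≈ 1.252; D ≈ 1.627; E ≈ 1.383.
root-2 ≈ 1.414; option A is nearest (Δ 0.011).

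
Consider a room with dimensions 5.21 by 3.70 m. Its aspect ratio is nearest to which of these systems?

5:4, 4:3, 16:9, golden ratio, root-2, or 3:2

Ratio = 5.21 / 3.70 ≈ 1.408.
Distances: 5:4 1.250 (Δ 0.158); 4:3 1.333 (Δ 0.075); 16:9 1.778 (Δ 0.370); golden ratio 1.618 (Δ 0.210); root-2 1.414 (Δ 0.006); 3:2 1.500 (Δ 0.092).

root-2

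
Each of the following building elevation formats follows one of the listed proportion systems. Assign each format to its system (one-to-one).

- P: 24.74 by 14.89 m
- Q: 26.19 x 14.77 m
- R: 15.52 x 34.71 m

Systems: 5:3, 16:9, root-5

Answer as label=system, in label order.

P=5:3, Q=16:9, R=root-5

P = 24.74/14.89 ≈ 1.662 → 5:3 (1.667)
Q = 26.19/14.77 ≈ 1.773 → 16:9 (1.778)
R = 34.71/15.52 ≈ 2.236 → root-5 (2.236)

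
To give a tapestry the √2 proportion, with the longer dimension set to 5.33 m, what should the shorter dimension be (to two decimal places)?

3.77 m

root-2 ≈ 1.41421.
Shorter side = 5.33 ÷ 1.41421 ≈ 3.7689 → 3.77 m.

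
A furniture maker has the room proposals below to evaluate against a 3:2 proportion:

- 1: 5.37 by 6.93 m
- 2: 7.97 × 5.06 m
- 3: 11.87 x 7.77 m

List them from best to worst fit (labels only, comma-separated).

3, 2, 1

1: 6.93/5.37 ≈ 1.291 → |1.291 − 1.500| = 0.209
2: 7.97/5.06 ≈ 1.575 → |1.575 − 1.500| = 0.075
3: 11.87/7.77 ≈ 1.528 → |1.528 − 1.500| = 0.028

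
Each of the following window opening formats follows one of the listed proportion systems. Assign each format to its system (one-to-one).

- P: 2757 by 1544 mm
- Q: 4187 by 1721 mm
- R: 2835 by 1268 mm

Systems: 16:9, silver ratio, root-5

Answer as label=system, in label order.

P=16:9, Q=silver ratio, R=root-5

Ratios: P ≈ 1.786; Q ≈ 2.433; R ≈ 2.236.
Targets: 16:9 ≈ 1.778; silver ratio ≈ 2.414; root-5 ≈ 2.236.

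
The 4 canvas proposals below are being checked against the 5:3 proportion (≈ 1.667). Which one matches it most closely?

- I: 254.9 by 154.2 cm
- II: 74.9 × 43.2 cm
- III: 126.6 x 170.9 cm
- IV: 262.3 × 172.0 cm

I

Ratios (long/short): I ≈ 1.653; II ≈ 1.734; III ≈ 1.350; IV ≈ 1.525.
5:3 ≈ 1.667; option I is nearest (Δ 0.014).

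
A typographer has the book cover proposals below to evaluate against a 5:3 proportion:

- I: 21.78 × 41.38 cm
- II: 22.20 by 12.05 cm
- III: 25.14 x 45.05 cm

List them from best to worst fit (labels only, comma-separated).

III, II, I

I: 41.38/21.78 ≈ 1.900 → |1.900 − 1.667| = 0.233
II: 22.20/12.05 ≈ 1.842 → |1.842 − 1.667| = 0.175
III: 45.05/25.14 ≈ 1.792 → |1.792 − 1.667| = 0.125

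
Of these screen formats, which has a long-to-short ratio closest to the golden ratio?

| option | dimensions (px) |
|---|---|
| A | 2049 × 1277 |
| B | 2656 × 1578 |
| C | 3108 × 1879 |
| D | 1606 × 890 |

A

Ratios (long/short): A ≈ 1.605; B ≈ 1.683; C ≈ 1.654; D ≈ 1.804.
golden ratio ≈ 1.618; option A is nearest (Δ 0.013).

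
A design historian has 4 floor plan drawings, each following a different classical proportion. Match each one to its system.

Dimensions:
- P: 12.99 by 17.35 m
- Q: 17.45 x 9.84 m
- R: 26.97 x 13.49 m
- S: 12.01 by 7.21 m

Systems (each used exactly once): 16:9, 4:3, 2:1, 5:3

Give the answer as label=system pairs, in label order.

P=4:3, Q=16:9, R=2:1, S=5:3

Ratios: P ≈ 1.336; Q ≈ 1.773; R ≈ 1.999; S ≈ 1.666.
Targets: 16:9 ≈ 1.778; 4:3 ≈ 1.333; 2:1 ≈ 2.000; 5:3 ≈ 1.667.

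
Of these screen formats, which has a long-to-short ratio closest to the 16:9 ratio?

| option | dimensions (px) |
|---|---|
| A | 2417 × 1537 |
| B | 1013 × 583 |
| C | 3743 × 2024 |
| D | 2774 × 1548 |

Target 16:9 ≈ 1.778.
A: 1.573 (Δ0.205)  B: 1.738 (Δ0.040)  C: 1.849 (Δ0.071)  D: 1.792 (Δ0.014)

D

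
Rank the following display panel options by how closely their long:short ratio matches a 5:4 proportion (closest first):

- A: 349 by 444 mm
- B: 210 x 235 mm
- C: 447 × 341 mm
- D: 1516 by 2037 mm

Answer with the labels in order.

A: 444/349 ≈ 1.272 → |1.272 − 1.250| = 0.022
B: 235/210 ≈ 1.119 → |1.119 − 1.250| = 0.131
C: 447/341 ≈ 1.311 → |1.311 − 1.250| = 0.061
D: 2037/1516 ≈ 1.344 → |1.344 − 1.250| = 0.094

A, C, D, B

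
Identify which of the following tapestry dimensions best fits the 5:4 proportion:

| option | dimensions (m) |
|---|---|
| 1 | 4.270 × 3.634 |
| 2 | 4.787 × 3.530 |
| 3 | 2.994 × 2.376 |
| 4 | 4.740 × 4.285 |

3

Target 5:4 ≈ 1.250.
1: 1.175 (Δ0.075)  2: 1.356 (Δ0.106)  3: 1.260 (Δ0.010)  4: 1.106 (Δ0.144)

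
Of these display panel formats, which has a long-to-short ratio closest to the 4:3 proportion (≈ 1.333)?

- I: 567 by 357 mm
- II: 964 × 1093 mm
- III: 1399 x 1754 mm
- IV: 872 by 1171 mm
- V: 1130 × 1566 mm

IV

Target 4:3 ≈ 1.333.
I: 1.588 (Δ0.255)  II: 1.134 (Δ0.199)  III: 1.254 (Δ0.079)  IV: 1.343 (Δ0.010)  V: 1.386 (Δ0.053)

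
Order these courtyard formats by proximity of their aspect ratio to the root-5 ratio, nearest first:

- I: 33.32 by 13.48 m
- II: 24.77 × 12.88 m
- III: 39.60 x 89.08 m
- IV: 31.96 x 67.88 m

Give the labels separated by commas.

III, IV, I, II

Ratios: I = 33.32 / 13.48 ≈ 2.472; II = 24.77 / 12.88 ≈ 1.923; III = 89.08 / 39.60 ≈ 2.249; IV = 67.88 / 31.96 ≈ 2.124.
|Δ from 2.236|: I 0.236; II 0.313; III 0.013; IV 0.112.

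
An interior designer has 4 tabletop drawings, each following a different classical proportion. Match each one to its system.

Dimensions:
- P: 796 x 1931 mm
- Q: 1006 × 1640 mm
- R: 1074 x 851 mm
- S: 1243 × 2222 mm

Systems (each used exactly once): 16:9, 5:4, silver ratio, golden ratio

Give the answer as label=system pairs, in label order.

P=silver ratio, Q=golden ratio, R=5:4, S=16:9

Ratios: P ≈ 2.426; Q ≈ 1.630; R ≈ 1.262; S ≈ 1.788.
Targets: 16:9 ≈ 1.778; 5:4 ≈ 1.250; silver ratio ≈ 2.414; golden ratio ≈ 1.618.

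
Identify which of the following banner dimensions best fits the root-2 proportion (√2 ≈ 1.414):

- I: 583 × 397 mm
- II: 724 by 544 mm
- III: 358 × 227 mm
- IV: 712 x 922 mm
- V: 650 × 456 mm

Ratios (long/short): I ≈ 1.469; II ≈ 1.331; III ≈ 1.577; IV ≈ 1.295; V ≈ 1.425.
root-2 ≈ 1.414; option V is nearest (Δ 0.011).

V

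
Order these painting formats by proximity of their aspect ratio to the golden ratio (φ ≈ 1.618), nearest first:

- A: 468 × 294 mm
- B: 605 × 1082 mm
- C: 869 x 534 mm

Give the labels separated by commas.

Ratios: A = 468 / 294 ≈ 1.592; B = 1082 / 605 ≈ 1.788; C = 869 / 534 ≈ 1.627.
|Δ from 1.618|: A 0.026; B 0.170; C 0.009.

C, A, B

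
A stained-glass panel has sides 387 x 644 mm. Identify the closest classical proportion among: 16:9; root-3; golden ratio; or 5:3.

644/387 ≈ 1.664. Nearest candidates are 5:3 (1.667, off by 0.003) and golden ratio (1.618, off by 0.046).

5:3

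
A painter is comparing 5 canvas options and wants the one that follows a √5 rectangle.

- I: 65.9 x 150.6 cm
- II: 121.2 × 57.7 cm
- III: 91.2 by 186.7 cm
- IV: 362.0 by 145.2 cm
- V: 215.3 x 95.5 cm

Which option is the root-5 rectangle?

Target root-5 ≈ 2.236.
I: 2.285 (Δ0.049)  II: 2.101 (Δ0.135)  III: 2.047 (Δ0.189)  IV: 2.493 (Δ0.257)  V: 2.254 (Δ0.018)

V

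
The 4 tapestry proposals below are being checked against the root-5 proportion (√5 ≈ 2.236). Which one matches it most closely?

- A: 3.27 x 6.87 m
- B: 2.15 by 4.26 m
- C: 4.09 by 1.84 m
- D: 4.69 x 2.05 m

Target root-5 ≈ 2.236.
A: 2.101 (Δ0.135)  B: 1.981 (Δ0.255)  C: 2.223 (Δ0.013)  D: 2.288 (Δ0.052)

C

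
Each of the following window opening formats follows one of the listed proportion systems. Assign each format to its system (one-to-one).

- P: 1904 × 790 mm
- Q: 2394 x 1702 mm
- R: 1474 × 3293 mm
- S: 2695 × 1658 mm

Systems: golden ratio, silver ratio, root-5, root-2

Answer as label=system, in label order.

P=silver ratio, Q=root-2, R=root-5, S=golden ratio

Ratios: P ≈ 2.410; Q ≈ 1.407; R ≈ 2.234; S ≈ 1.625.
Targets: golden ratio ≈ 1.618; silver ratio ≈ 2.414; root-5 ≈ 2.236; root-2 ≈ 1.414.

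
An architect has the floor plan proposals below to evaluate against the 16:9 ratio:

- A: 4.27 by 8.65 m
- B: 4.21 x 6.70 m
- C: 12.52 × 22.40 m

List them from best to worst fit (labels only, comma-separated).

C, B, A

A: 8.65/4.27 ≈ 2.026 → |2.026 − 1.778| = 0.248
B: 6.70/4.21 ≈ 1.591 → |1.591 − 1.778| = 0.187
C: 22.40/12.52 ≈ 1.789 → |1.789 − 1.778| = 0.011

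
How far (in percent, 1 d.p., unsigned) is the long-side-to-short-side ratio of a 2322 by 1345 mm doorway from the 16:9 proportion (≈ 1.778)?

2.9%

Ratio = 2322 / 1345 ≈ 1.7264.
Ideal 16:9 ≈ 1.7778. |1.7264 − 1.7778| / 1.7778 ≈ 2.89% → 2.9%.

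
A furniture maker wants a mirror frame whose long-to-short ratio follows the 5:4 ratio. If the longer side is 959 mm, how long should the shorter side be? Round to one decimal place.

5:4 = 1.25000.
Shorter side = 959 ÷ 1.25000 ≈ 767.200 → 767.2 mm.

767.2 mm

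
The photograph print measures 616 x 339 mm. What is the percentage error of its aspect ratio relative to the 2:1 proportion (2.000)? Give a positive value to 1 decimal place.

Ratio = 616 / 339 ≈ 1.8171.
Ideal 2:1 = 2.0000. |1.8171 − 2.0000| / 2.0000 ≈ 9.15% → 9.1%.

9.1%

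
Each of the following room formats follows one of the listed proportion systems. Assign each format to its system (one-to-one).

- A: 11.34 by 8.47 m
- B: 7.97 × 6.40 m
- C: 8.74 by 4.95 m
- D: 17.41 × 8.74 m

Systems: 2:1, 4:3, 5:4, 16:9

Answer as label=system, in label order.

A = 11.34/8.47 ≈ 1.339 → 4:3 (1.333)
B = 7.97/6.40 ≈ 1.245 → 5:4 (1.250)
C = 8.74/4.95 ≈ 1.766 → 16:9 (1.778)
D = 17.41/8.74 ≈ 1.992 → 2:1 (2.000)

A=4:3, B=5:4, C=16:9, D=2:1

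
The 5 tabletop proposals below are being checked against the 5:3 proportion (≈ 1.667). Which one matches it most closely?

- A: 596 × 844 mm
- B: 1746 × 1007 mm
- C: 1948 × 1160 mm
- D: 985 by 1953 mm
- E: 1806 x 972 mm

C

Ratios (long/short): A ≈ 1.416; B ≈ 1.734; C ≈ 1.679; D ≈ 1.983; E ≈ 1.858.
5:3 ≈ 1.667; option C is nearest (Δ 0.012).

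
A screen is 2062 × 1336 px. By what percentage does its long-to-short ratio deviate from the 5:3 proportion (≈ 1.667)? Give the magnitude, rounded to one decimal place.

7.4%

Ratio = 2062 / 1336 ≈ 1.5434.
Ideal 5:3 ≈ 1.6667. |1.5434 − 1.6667| / 1.6667 ≈ 7.40% → 7.4%.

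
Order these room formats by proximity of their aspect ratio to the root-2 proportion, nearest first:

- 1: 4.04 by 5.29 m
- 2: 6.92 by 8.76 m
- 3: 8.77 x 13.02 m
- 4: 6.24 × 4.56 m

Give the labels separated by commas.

Ratios: 1 = 5.29 / 4.04 ≈ 1.309; 2 = 8.76 / 6.92 ≈ 1.266; 3 = 13.02 / 8.77 ≈ 1.485; 4 = 6.24 / 4.56 ≈ 1.368.
|Δ from 1.414|: 1 0.105; 2 0.148; 3 0.071; 4 0.046.

4, 3, 1, 2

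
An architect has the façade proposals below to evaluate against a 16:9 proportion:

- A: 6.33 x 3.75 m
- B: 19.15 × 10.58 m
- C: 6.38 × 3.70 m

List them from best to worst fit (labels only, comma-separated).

A: 6.33/3.75 ≈ 1.688 → |1.688 − 1.778| = 0.090
B: 19.15/10.58 ≈ 1.810 → |1.810 − 1.778| = 0.032
C: 6.38/3.70 ≈ 1.724 → |1.724 − 1.778| = 0.054

B, C, A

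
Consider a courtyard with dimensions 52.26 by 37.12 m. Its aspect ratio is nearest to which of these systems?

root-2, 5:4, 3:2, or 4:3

root-2

Ratio = 52.26 / 37.12 ≈ 1.408.
Distances: root-2 1.414 (Δ 0.006); 5:4 1.250 (Δ 0.158); 3:2 1.500 (Δ 0.092); 4:3 1.333 (Δ 0.075).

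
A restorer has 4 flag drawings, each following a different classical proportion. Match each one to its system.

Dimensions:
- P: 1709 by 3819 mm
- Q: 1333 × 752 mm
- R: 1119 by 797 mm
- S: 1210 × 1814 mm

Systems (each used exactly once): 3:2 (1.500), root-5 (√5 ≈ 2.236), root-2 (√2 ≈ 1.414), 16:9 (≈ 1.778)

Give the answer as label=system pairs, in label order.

P=root-5, Q=16:9, R=root-2, S=3:2

P = 3819/1709 ≈ 2.235 → root-5 (2.236)
Q = 1333/752 ≈ 1.773 → 16:9 (1.778)
R = 1119/797 ≈ 1.404 → root-2 (1.414)
S = 1814/1210 ≈ 1.499 → 3:2 (1.500)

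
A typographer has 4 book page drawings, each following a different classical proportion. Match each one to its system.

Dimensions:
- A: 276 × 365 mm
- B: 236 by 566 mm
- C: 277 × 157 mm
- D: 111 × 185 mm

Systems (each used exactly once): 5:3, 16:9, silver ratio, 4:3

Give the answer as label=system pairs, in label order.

Ratios: A ≈ 1.322; B ≈ 2.398; C ≈ 1.764; D ≈ 1.667.
Targets: 5:3 ≈ 1.667; 16:9 ≈ 1.778; silver ratio ≈ 2.414; 4:3 ≈ 1.333.

A=4:3, B=silver ratio, C=16:9, D=5:3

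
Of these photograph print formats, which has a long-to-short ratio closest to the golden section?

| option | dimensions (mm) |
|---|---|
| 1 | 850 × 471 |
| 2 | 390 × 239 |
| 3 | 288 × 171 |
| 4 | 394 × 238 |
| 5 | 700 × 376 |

Ratios (long/short): 1 ≈ 1.805; 2 ≈ 1.632; 3 ≈ 1.684; 4 ≈ 1.655; 5 ≈ 1.862.
golden ratio ≈ 1.618; option 2 is nearest (Δ 0.014).

2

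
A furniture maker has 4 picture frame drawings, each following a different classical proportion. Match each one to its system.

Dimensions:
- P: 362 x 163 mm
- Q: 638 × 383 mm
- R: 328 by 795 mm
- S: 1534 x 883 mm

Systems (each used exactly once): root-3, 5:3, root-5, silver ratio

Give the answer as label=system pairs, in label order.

P=root-5, Q=5:3, R=silver ratio, S=root-3

Ratios: P ≈ 2.221; Q ≈ 1.666; R ≈ 2.424; S ≈ 1.737.
Targets: root-3 ≈ 1.732; 5:3 ≈ 1.667; root-5 ≈ 2.236; silver ratio ≈ 2.414.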